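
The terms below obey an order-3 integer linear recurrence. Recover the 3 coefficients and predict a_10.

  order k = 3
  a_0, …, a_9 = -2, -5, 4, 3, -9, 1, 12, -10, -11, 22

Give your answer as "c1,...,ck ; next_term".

0,-1,1 ; 1

  a_3 = 0·4 + -1·-5 + 1·-2 = 3
  a_4 = 0·3 + -1·4 + 1·-5 = -9
  a_5 = 0·-9 + -1·3 + 1·4 = 1
  a_6 = 0·1 + -1·-9 + 1·3 = 12
  a_7 = 0·12 + -1·1 + 1·-9 = -10
  a_8 = 0·-10 + -1·12 + 1·1 = -11
  a_9 = 0·-11 + -1·-10 + 1·12 = 22
  a_10 = 0·22 + -1·-11 + 1·-10 = 1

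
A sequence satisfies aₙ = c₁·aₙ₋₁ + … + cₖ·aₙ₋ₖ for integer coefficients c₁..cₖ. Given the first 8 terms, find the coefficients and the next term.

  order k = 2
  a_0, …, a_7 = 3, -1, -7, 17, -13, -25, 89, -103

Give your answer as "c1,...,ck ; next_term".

  a_2 = -2·-1 + -3·3 = -7
  a_3 = -2·-7 + -3·-1 = 17
  a_4 = -2·17 + -3·-7 = -13
  a_5 = -2·-13 + -3·17 = -25
  a_6 = -2·-25 + -3·-13 = 89
  a_7 = -2·89 + -3·-25 = -103
  a_8 = -2·-103 + -3·89 = -61

-2,-3 ; -61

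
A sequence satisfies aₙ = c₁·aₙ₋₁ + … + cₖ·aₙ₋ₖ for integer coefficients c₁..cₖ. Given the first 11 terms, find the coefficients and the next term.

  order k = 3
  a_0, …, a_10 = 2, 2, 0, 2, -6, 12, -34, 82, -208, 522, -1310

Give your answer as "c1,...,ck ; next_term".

-1,3,-2 ; 3292

  a_3 = -1·0 + 3·2 + -2·2 = 2
  a_4 = -1·2 + 3·0 + -2·2 = -6
  a_5 = -1·-6 + 3·2 + -2·0 = 12
  a_6 = -1·12 + 3·-6 + -2·2 = -34
  a_7 = -1·-34 + 3·12 + -2·-6 = 82
  a_8 = -1·82 + 3·-34 + -2·12 = -208
  a_9 = -1·-208 + 3·82 + -2·-34 = 522
  a_10 = -1·522 + 3·-208 + -2·82 = -1310
  a_11 = -1·-1310 + 3·522 + -2·-208 = 3292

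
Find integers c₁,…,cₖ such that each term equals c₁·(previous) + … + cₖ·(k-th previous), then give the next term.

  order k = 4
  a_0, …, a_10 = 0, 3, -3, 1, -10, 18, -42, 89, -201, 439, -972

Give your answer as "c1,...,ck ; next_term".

  a_4 = -1·1 + 2·-3 + -1·3 + 1·0 = -10
  a_5 = -1·-10 + 2·1 + -1·-3 + 1·3 = 18
  a_6 = -1·18 + 2·-10 + -1·1 + 1·-3 = -42
  a_7 = -1·-42 + 2·18 + -1·-10 + 1·1 = 89
  a_8 = -1·89 + 2·-42 + -1·18 + 1·-10 = -201
  a_9 = -1·-201 + 2·89 + -1·-42 + 1·18 = 439
  a_10 = -1·439 + 2·-201 + -1·89 + 1·-42 = -972
  a_11 = -1·-972 + 2·439 + -1·-201 + 1·89 = 2140

-1,2,-1,1 ; 2140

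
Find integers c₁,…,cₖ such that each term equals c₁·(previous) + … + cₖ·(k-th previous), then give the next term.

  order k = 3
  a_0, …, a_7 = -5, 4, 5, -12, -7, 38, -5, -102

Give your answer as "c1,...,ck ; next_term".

-1,-3,-1 ; 79

  a_3 = -1·5 + -3·4 + -1·-5 = -12
  a_4 = -1·-12 + -3·5 + -1·4 = -7
  a_5 = -1·-7 + -3·-12 + -1·5 = 38
  a_6 = -1·38 + -3·-7 + -1·-12 = -5
  a_7 = -1·-5 + -3·38 + -1·-7 = -102
  a_8 = -1·-102 + -3·-5 + -1·38 = 79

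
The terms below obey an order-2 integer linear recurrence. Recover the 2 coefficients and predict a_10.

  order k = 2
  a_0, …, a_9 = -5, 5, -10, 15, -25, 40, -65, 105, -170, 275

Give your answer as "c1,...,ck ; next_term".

-1,1 ; -445

  a_2 = -1·5 + 1·-5 = -10
  a_3 = -1·-10 + 1·5 = 15
  a_4 = -1·15 + 1·-10 = -25
  a_5 = -1·-25 + 1·15 = 40
  a_6 = -1·40 + 1·-25 = -65
  a_7 = -1·-65 + 1·40 = 105
  a_8 = -1·105 + 1·-65 = -170
  a_9 = -1·-170 + 1·105 = 275
  a_10 = -1·275 + 1·-170 = -445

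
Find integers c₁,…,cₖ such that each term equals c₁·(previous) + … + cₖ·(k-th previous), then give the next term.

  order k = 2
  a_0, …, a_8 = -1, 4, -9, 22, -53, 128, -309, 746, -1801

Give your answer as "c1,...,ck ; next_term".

-2,1 ; 4348

  a_2 = -2·4 + 1·-1 = -9
  a_3 = -2·-9 + 1·4 = 22
  a_4 = -2·22 + 1·-9 = -53
  a_5 = -2·-53 + 1·22 = 128
  a_6 = -2·128 + 1·-53 = -309
  a_7 = -2·-309 + 1·128 = 746
  a_8 = -2·746 + 1·-309 = -1801
  a_9 = -2·-1801 + 1·746 = 4348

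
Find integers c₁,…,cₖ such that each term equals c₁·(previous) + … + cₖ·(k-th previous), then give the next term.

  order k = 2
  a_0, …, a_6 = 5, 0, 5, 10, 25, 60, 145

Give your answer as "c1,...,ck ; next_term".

  a_2 = 2·0 + 1·5 = 5
  a_3 = 2·5 + 1·0 = 10
  a_4 = 2·10 + 1·5 = 25
  a_5 = 2·25 + 1·10 = 60
  a_6 = 2·60 + 1·25 = 145
  a_7 = 2·145 + 1·60 = 350

2,1 ; 350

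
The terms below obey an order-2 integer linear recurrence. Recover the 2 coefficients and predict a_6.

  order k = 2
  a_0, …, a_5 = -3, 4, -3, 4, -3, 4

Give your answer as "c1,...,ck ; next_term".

  a_2 = 0·4 + 1·-3 = -3
  a_3 = 0·-3 + 1·4 = 4
  a_4 = 0·4 + 1·-3 = -3
  a_5 = 0·-3 + 1·4 = 4
  a_6 = 0·4 + 1·-3 = -3

0,1 ; -3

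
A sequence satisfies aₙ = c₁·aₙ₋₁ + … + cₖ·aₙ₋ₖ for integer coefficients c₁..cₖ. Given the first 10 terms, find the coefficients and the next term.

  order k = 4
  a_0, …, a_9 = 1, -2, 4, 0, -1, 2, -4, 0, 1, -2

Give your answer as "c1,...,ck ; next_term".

  a_4 = 0·0 + 0·4 + 0·-2 + -1·1 = -1
  a_5 = 0·-1 + 0·0 + 0·4 + -1·-2 = 2
  a_6 = 0·2 + 0·-1 + 0·0 + -1·4 = -4
  a_7 = 0·-4 + 0·2 + 0·-1 + -1·0 = 0
  a_8 = 0·0 + 0·-4 + 0·2 + -1·-1 = 1
  a_9 = 0·1 + 0·0 + 0·-4 + -1·2 = -2
  a_10 = 0·-2 + 0·1 + 0·0 + -1·-4 = 4

0,0,0,-1 ; 4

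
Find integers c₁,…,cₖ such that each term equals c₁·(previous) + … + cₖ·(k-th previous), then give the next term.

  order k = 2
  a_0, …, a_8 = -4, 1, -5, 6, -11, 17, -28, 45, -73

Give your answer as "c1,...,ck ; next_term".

-1,1 ; 118

  a_2 = -1·1 + 1·-4 = -5
  a_3 = -1·-5 + 1·1 = 6
  a_4 = -1·6 + 1·-5 = -11
  a_5 = -1·-11 + 1·6 = 17
  a_6 = -1·17 + 1·-11 = -28
  a_7 = -1·-28 + 1·17 = 45
  a_8 = -1·45 + 1·-28 = -73
  a_9 = -1·-73 + 1·45 = 118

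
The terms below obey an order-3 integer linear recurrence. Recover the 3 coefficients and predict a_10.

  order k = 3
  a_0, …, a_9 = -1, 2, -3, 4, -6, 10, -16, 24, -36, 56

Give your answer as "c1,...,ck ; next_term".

  a_3 = -2·-3 + -2·2 + -2·-1 = 4
  a_4 = -2·4 + -2·-3 + -2·2 = -6
  a_5 = -2·-6 + -2·4 + -2·-3 = 10
  a_6 = -2·10 + -2·-6 + -2·4 = -16
  a_7 = -2·-16 + -2·10 + -2·-6 = 24
  a_8 = -2·24 + -2·-16 + -2·10 = -36
  a_9 = -2·-36 + -2·24 + -2·-16 = 56
  a_10 = -2·56 + -2·-36 + -2·24 = -88

-2,-2,-2 ; -88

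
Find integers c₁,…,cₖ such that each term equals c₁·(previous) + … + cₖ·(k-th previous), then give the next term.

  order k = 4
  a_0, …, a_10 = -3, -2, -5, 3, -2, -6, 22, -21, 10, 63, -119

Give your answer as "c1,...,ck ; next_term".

  a_4 = 0·3 + 1·-5 + 3·-2 + -3·-3 = -2
  a_5 = 0·-2 + 1·3 + 3·-5 + -3·-2 = -6
  a_6 = 0·-6 + 1·-2 + 3·3 + -3·-5 = 22
  a_7 = 0·22 + 1·-6 + 3·-2 + -3·3 = -21
  a_8 = 0·-21 + 1·22 + 3·-6 + -3·-2 = 10
  a_9 = 0·10 + 1·-21 + 3·22 + -3·-6 = 63
  a_10 = 0·63 + 1·10 + 3·-21 + -3·22 = -119
  a_11 = 0·-119 + 1·63 + 3·10 + -3·-21 = 156

0,1,3,-3 ; 156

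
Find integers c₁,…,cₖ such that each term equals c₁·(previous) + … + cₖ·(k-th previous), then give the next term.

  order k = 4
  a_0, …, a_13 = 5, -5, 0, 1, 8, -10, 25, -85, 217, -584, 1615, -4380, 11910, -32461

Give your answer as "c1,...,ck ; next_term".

  a_4 = -2·1 + 1·0 + -3·-5 + -1·5 = 8
  a_5 = -2·8 + 1·1 + -3·0 + -1·-5 = -10
  a_6 = -2·-10 + 1·8 + -3·1 + -1·0 = 25
  a_7 = -2·25 + 1·-10 + -3·8 + -1·1 = -85
  a_8 = -2·-85 + 1·25 + -3·-10 + -1·8 = 217
  a_9 = -2·217 + 1·-85 + -3·25 + -1·-10 = -584
  a_10 = -2·-584 + 1·217 + -3·-85 + -1·25 = 1615
  a_11 = -2·1615 + 1·-584 + -3·217 + -1·-85 = -4380
  a_12 = -2·-4380 + 1·1615 + -3·-584 + -1·217 = 11910
  a_13 = -2·11910 + 1·-4380 + -3·1615 + -1·-584 = -32461
  a_14 = -2·-32461 + 1·11910 + -3·-4380 + -1·1615 = 88357

-2,1,-3,-1 ; 88357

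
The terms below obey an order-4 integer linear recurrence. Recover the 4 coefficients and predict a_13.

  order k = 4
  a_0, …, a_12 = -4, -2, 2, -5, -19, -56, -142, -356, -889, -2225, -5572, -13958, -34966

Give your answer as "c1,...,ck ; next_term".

3,-1,-1,1 ; -87593

  a_4 = 3·-5 + -1·2 + -1·-2 + 1·-4 = -19
  a_5 = 3·-19 + -1·-5 + -1·2 + 1·-2 = -56
  a_6 = 3·-56 + -1·-19 + -1·-5 + 1·2 = -142
  a_7 = 3·-142 + -1·-56 + -1·-19 + 1·-5 = -356
  a_8 = 3·-356 + -1·-142 + -1·-56 + 1·-19 = -889
  a_9 = 3·-889 + -1·-356 + -1·-142 + 1·-56 = -2225
  a_10 = 3·-2225 + -1·-889 + -1·-356 + 1·-142 = -5572
  a_11 = 3·-5572 + -1·-2225 + -1·-889 + 1·-356 = -13958
  a_12 = 3·-13958 + -1·-5572 + -1·-2225 + 1·-889 = -34966
  a_13 = 3·-34966 + -1·-13958 + -1·-5572 + 1·-2225 = -87593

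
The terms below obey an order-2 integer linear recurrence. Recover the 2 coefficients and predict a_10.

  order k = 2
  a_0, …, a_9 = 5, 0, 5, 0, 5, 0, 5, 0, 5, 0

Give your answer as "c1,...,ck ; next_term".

  a_2 = 0·0 + 1·5 = 5
  a_3 = 0·5 + 1·0 = 0
  a_4 = 0·0 + 1·5 = 5
  a_5 = 0·5 + 1·0 = 0
  a_6 = 0·0 + 1·5 = 5
  a_7 = 0·5 + 1·0 = 0
  a_8 = 0·0 + 1·5 = 5
  a_9 = 0·5 + 1·0 = 0
  a_10 = 0·0 + 1·5 = 5

0,1 ; 5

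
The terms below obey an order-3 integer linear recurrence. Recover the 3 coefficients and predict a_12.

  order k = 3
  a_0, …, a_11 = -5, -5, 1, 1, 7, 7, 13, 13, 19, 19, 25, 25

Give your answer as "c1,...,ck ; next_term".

1,1,-1 ; 31

  a_3 = 1·1 + 1·-5 + -1·-5 = 1
  a_4 = 1·1 + 1·1 + -1·-5 = 7
  a_5 = 1·7 + 1·1 + -1·1 = 7
  a_6 = 1·7 + 1·7 + -1·1 = 13
  a_7 = 1·13 + 1·7 + -1·7 = 13
  a_8 = 1·13 + 1·13 + -1·7 = 19
  a_9 = 1·19 + 1·13 + -1·13 = 19
  a_10 = 1·19 + 1·19 + -1·13 = 25
  a_11 = 1·25 + 1·19 + -1·19 = 25
  a_12 = 1·25 + 1·25 + -1·19 = 31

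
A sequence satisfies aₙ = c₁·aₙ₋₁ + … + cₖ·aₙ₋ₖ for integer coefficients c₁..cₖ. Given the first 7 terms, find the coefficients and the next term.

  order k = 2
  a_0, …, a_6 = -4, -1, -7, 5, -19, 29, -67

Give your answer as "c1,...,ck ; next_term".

-1,2 ; 125

  a_2 = -1·-1 + 2·-4 = -7
  a_3 = -1·-7 + 2·-1 = 5
  a_4 = -1·5 + 2·-7 = -19
  a_5 = -1·-19 + 2·5 = 29
  a_6 = -1·29 + 2·-19 = -67
  a_7 = -1·-67 + 2·29 = 125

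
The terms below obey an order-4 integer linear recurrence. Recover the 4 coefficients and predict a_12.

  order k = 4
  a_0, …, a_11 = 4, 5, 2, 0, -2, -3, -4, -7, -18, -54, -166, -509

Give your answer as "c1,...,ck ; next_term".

  a_4 = 4·0 + -3·2 + 0·5 + 1·4 = -2
  a_5 = 4·-2 + -3·0 + 0·2 + 1·5 = -3
  a_6 = 4·-3 + -3·-2 + 0·0 + 1·2 = -4
  a_7 = 4·-4 + -3·-3 + 0·-2 + 1·0 = -7
  a_8 = 4·-7 + -3·-4 + 0·-3 + 1·-2 = -18
  a_9 = 4·-18 + -3·-7 + 0·-4 + 1·-3 = -54
  a_10 = 4·-54 + -3·-18 + 0·-7 + 1·-4 = -166
  a_11 = 4·-166 + -3·-54 + 0·-18 + 1·-7 = -509
  a_12 = 4·-509 + -3·-166 + 0·-54 + 1·-18 = -1556

4,-3,0,1 ; -1556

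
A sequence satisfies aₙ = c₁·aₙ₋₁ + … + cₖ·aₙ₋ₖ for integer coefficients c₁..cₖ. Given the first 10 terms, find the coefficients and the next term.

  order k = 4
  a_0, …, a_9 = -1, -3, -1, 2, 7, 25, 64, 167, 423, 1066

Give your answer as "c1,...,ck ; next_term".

  a_4 = 2·2 + 2·-1 + -1·-3 + -2·-1 = 7
  a_5 = 2·7 + 2·2 + -1·-1 + -2·-3 = 25
  a_6 = 2·25 + 2·7 + -1·2 + -2·-1 = 64
  a_7 = 2·64 + 2·25 + -1·7 + -2·2 = 167
  a_8 = 2·167 + 2·64 + -1·25 + -2·7 = 423
  a_9 = 2·423 + 2·167 + -1·64 + -2·25 = 1066
  a_10 = 2·1066 + 2·423 + -1·167 + -2·64 = 2683

2,2,-1,-2 ; 2683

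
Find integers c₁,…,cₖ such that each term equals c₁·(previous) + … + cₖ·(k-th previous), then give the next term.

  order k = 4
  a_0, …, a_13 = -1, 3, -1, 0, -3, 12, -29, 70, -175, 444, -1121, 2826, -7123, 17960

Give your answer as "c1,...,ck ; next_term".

-2,1,0,2 ; -45285

  a_4 = -2·0 + 1·-1 + 0·3 + 2·-1 = -3
  a_5 = -2·-3 + 1·0 + 0·-1 + 2·3 = 12
  a_6 = -2·12 + 1·-3 + 0·0 + 2·-1 = -29
  a_7 = -2·-29 + 1·12 + 0·-3 + 2·0 = 70
  a_8 = -2·70 + 1·-29 + 0·12 + 2·-3 = -175
  a_9 = -2·-175 + 1·70 + 0·-29 + 2·12 = 444
  a_10 = -2·444 + 1·-175 + 0·70 + 2·-29 = -1121
  a_11 = -2·-1121 + 1·444 + 0·-175 + 2·70 = 2826
  a_12 = -2·2826 + 1·-1121 + 0·444 + 2·-175 = -7123
  a_13 = -2·-7123 + 1·2826 + 0·-1121 + 2·444 = 17960
  a_14 = -2·17960 + 1·-7123 + 0·2826 + 2·-1121 = -45285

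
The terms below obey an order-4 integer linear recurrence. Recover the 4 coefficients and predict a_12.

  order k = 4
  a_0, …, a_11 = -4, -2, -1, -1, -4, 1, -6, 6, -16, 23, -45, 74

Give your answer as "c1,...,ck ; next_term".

-1,1,0,1 ; -135

  a_4 = -1·-1 + 1·-1 + 0·-2 + 1·-4 = -4
  a_5 = -1·-4 + 1·-1 + 0·-1 + 1·-2 = 1
  a_6 = -1·1 + 1·-4 + 0·-1 + 1·-1 = -6
  a_7 = -1·-6 + 1·1 + 0·-4 + 1·-1 = 6
  a_8 = -1·6 + 1·-6 + 0·1 + 1·-4 = -16
  a_9 = -1·-16 + 1·6 + 0·-6 + 1·1 = 23
  a_10 = -1·23 + 1·-16 + 0·6 + 1·-6 = -45
  a_11 = -1·-45 + 1·23 + 0·-16 + 1·6 = 74
  a_12 = -1·74 + 1·-45 + 0·23 + 1·-16 = -135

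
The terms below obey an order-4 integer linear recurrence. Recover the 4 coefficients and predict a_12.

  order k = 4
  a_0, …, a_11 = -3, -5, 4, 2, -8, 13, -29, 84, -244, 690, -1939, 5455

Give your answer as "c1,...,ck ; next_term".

-3,-1,-1,1 ; -15360

  a_4 = -3·2 + -1·4 + -1·-5 + 1·-3 = -8
  a_5 = -3·-8 + -1·2 + -1·4 + 1·-5 = 13
  a_6 = -3·13 + -1·-8 + -1·2 + 1·4 = -29
  a_7 = -3·-29 + -1·13 + -1·-8 + 1·2 = 84
  a_8 = -3·84 + -1·-29 + -1·13 + 1·-8 = -244
  a_9 = -3·-244 + -1·84 + -1·-29 + 1·13 = 690
  a_10 = -3·690 + -1·-244 + -1·84 + 1·-29 = -1939
  a_11 = -3·-1939 + -1·690 + -1·-244 + 1·84 = 5455
  a_12 = -3·5455 + -1·-1939 + -1·690 + 1·-244 = -15360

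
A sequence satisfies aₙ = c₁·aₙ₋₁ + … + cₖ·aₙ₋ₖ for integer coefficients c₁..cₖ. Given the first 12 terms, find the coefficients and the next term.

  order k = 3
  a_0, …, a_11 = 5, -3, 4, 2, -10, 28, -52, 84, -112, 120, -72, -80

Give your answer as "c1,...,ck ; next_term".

  a_3 = -2·4 + 0·-3 + 2·5 = 2
  a_4 = -2·2 + 0·4 + 2·-3 = -10
  a_5 = -2·-10 + 0·2 + 2·4 = 28
  a_6 = -2·28 + 0·-10 + 2·2 = -52
  a_7 = -2·-52 + 0·28 + 2·-10 = 84
  a_8 = -2·84 + 0·-52 + 2·28 = -112
  a_9 = -2·-112 + 0·84 + 2·-52 = 120
  a_10 = -2·120 + 0·-112 + 2·84 = -72
  a_11 = -2·-72 + 0·120 + 2·-112 = -80
  a_12 = -2·-80 + 0·-72 + 2·120 = 400

-2,0,2 ; 400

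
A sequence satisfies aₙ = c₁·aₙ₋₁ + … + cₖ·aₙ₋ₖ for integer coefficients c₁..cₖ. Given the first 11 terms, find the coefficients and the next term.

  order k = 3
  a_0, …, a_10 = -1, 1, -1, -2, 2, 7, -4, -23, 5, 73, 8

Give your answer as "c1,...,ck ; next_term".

  a_3 = 0·-1 + -3·1 + -1·-1 = -2
  a_4 = 0·-2 + -3·-1 + -1·1 = 2
  a_5 = 0·2 + -3·-2 + -1·-1 = 7
  a_6 = 0·7 + -3·2 + -1·-2 = -4
  a_7 = 0·-4 + -3·7 + -1·2 = -23
  a_8 = 0·-23 + -3·-4 + -1·7 = 5
  a_9 = 0·5 + -3·-23 + -1·-4 = 73
  a_10 = 0·73 + -3·5 + -1·-23 = 8
  a_11 = 0·8 + -3·73 + -1·5 = -224

0,-3,-1 ; -224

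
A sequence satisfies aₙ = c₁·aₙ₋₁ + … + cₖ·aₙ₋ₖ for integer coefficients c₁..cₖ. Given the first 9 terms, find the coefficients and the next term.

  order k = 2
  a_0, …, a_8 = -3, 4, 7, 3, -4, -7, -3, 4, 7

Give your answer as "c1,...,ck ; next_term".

1,-1 ; 3

  a_2 = 1·4 + -1·-3 = 7
  a_3 = 1·7 + -1·4 = 3
  a_4 = 1·3 + -1·7 = -4
  a_5 = 1·-4 + -1·3 = -7
  a_6 = 1·-7 + -1·-4 = -3
  a_7 = 1·-3 + -1·-7 = 4
  a_8 = 1·4 + -1·-3 = 7
  a_9 = 1·7 + -1·4 = 3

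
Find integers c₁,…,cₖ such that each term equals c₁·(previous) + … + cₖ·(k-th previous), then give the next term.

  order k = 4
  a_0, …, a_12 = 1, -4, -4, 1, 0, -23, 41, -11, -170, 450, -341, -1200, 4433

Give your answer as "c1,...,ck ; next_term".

-2,-3,3,2 ; -5389

  a_4 = -2·1 + -3·-4 + 3·-4 + 2·1 = 0
  a_5 = -2·0 + -3·1 + 3·-4 + 2·-4 = -23
  a_6 = -2·-23 + -3·0 + 3·1 + 2·-4 = 41
  a_7 = -2·41 + -3·-23 + 3·0 + 2·1 = -11
  a_8 = -2·-11 + -3·41 + 3·-23 + 2·0 = -170
  a_9 = -2·-170 + -3·-11 + 3·41 + 2·-23 = 450
  a_10 = -2·450 + -3·-170 + 3·-11 + 2·41 = -341
  a_11 = -2·-341 + -3·450 + 3·-170 + 2·-11 = -1200
  a_12 = -2·-1200 + -3·-341 + 3·450 + 2·-170 = 4433
  a_13 = -2·4433 + -3·-1200 + 3·-341 + 2·450 = -5389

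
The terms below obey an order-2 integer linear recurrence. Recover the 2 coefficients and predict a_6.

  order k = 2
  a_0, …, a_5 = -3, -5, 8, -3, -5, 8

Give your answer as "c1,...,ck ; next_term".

  a_2 = -1·-5 + -1·-3 = 8
  a_3 = -1·8 + -1·-5 = -3
  a_4 = -1·-3 + -1·8 = -5
  a_5 = -1·-5 + -1·-3 = 8
  a_6 = -1·8 + -1·-5 = -3

-1,-1 ; -3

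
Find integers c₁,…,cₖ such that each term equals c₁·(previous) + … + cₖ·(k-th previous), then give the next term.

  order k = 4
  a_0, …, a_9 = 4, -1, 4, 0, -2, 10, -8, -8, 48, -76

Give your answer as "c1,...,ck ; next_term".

  a_4 = -2·0 + -2·4 + 2·-1 + 2·4 = -2
  a_5 = -2·-2 + -2·0 + 2·4 + 2·-1 = 10
  a_6 = -2·10 + -2·-2 + 2·0 + 2·4 = -8
  a_7 = -2·-8 + -2·10 + 2·-2 + 2·0 = -8
  a_8 = -2·-8 + -2·-8 + 2·10 + 2·-2 = 48
  a_9 = -2·48 + -2·-8 + 2·-8 + 2·10 = -76
  a_10 = -2·-76 + -2·48 + 2·-8 + 2·-8 = 24

-2,-2,2,2 ; 24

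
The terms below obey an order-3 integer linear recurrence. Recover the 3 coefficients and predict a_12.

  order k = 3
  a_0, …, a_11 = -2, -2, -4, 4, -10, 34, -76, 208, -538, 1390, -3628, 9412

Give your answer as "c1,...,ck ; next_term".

-1,3,-3 ; -24466

  a_3 = -1·-4 + 3·-2 + -3·-2 = 4
  a_4 = -1·4 + 3·-4 + -3·-2 = -10
  a_5 = -1·-10 + 3·4 + -3·-4 = 34
  a_6 = -1·34 + 3·-10 + -3·4 = -76
  a_7 = -1·-76 + 3·34 + -3·-10 = 208
  a_8 = -1·208 + 3·-76 + -3·34 = -538
  a_9 = -1·-538 + 3·208 + -3·-76 = 1390
  a_10 = -1·1390 + 3·-538 + -3·208 = -3628
  a_11 = -1·-3628 + 3·1390 + -3·-538 = 9412
  a_12 = -1·9412 + 3·-3628 + -3·1390 = -24466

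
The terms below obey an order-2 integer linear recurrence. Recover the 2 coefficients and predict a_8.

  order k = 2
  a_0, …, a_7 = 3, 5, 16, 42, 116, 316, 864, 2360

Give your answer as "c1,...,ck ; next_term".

  a_2 = 2·5 + 2·3 = 16
  a_3 = 2·16 + 2·5 = 42
  a_4 = 2·42 + 2·16 = 116
  a_5 = 2·116 + 2·42 = 316
  a_6 = 2·316 + 2·116 = 864
  a_7 = 2·864 + 2·316 = 2360
  a_8 = 2·2360 + 2·864 = 6448

2,2 ; 6448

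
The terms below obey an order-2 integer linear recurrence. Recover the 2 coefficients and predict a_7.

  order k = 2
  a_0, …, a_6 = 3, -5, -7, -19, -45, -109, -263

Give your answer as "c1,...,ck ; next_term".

  a_2 = 2·-5 + 1·3 = -7
  a_3 = 2·-7 + 1·-5 = -19
  a_4 = 2·-19 + 1·-7 = -45
  a_5 = 2·-45 + 1·-19 = -109
  a_6 = 2·-109 + 1·-45 = -263
  a_7 = 2·-263 + 1·-109 = -635

2,1 ; -635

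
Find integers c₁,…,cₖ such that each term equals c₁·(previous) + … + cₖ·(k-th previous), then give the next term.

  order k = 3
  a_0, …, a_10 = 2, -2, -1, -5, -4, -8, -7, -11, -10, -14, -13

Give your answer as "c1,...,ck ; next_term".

  a_3 = 1·-1 + 1·-2 + -1·2 = -5
  a_4 = 1·-5 + 1·-1 + -1·-2 = -4
  a_5 = 1·-4 + 1·-5 + -1·-1 = -8
  a_6 = 1·-8 + 1·-4 + -1·-5 = -7
  a_7 = 1·-7 + 1·-8 + -1·-4 = -11
  a_8 = 1·-11 + 1·-7 + -1·-8 = -10
  a_9 = 1·-10 + 1·-11 + -1·-7 = -14
  a_10 = 1·-14 + 1·-10 + -1·-11 = -13
  a_11 = 1·-13 + 1·-14 + -1·-10 = -17

1,1,-1 ; -17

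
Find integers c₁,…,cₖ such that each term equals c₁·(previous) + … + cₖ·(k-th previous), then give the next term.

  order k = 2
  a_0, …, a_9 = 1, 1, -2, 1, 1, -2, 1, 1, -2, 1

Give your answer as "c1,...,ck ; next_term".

  a_2 = -1·1 + -1·1 = -2
  a_3 = -1·-2 + -1·1 = 1
  a_4 = -1·1 + -1·-2 = 1
  a_5 = -1·1 + -1·1 = -2
  a_6 = -1·-2 + -1·1 = 1
  a_7 = -1·1 + -1·-2 = 1
  a_8 = -1·1 + -1·1 = -2
  a_9 = -1·-2 + -1·1 = 1
  a_10 = -1·1 + -1·-2 = 1

-1,-1 ; 1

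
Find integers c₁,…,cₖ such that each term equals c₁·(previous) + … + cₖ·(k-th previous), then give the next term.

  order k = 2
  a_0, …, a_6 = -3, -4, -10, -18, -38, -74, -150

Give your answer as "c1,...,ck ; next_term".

1,2 ; -298

  a_2 = 1·-4 + 2·-3 = -10
  a_3 = 1·-10 + 2·-4 = -18
  a_4 = 1·-18 + 2·-10 = -38
  a_5 = 1·-38 + 2·-18 = -74
  a_6 = 1·-74 + 2·-38 = -150
  a_7 = 1·-150 + 2·-74 = -298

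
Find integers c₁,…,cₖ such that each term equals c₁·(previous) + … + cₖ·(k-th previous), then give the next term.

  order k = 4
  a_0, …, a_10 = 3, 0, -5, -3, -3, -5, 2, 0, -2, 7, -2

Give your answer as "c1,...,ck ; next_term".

  a_4 = 0·-3 + 0·-5 + 1·0 + -1·3 = -3
  a_5 = 0·-3 + 0·-3 + 1·-5 + -1·0 = -5
  a_6 = 0·-5 + 0·-3 + 1·-3 + -1·-5 = 2
  a_7 = 0·2 + 0·-5 + 1·-3 + -1·-3 = 0
  a_8 = 0·0 + 0·2 + 1·-5 + -1·-3 = -2
  a_9 = 0·-2 + 0·0 + 1·2 + -1·-5 = 7
  a_10 = 0·7 + 0·-2 + 1·0 + -1·2 = -2
  a_11 = 0·-2 + 0·7 + 1·-2 + -1·0 = -2

0,0,1,-1 ; -2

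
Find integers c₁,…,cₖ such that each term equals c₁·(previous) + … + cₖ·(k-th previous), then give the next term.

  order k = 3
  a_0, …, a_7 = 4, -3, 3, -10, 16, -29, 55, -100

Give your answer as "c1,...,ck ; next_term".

  a_3 = -1·3 + 1·-3 + -1·4 = -10
  a_4 = -1·-10 + 1·3 + -1·-3 = 16
  a_5 = -1·16 + 1·-10 + -1·3 = -29
  a_6 = -1·-29 + 1·16 + -1·-10 = 55
  a_7 = -1·55 + 1·-29 + -1·16 = -100
  a_8 = -1·-100 + 1·55 + -1·-29 = 184

-1,1,-1 ; 184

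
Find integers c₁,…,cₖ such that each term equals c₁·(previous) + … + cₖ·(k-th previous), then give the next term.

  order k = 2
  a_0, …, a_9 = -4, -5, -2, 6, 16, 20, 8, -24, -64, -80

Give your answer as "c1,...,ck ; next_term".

2,-2 ; -32

  a_2 = 2·-5 + -2·-4 = -2
  a_3 = 2·-2 + -2·-5 = 6
  a_4 = 2·6 + -2·-2 = 16
  a_5 = 2·16 + -2·6 = 20
  a_6 = 2·20 + -2·16 = 8
  a_7 = 2·8 + -2·20 = -24
  a_8 = 2·-24 + -2·8 = -64
  a_9 = 2·-64 + -2·-24 = -80
  a_10 = 2·-80 + -2·-64 = -32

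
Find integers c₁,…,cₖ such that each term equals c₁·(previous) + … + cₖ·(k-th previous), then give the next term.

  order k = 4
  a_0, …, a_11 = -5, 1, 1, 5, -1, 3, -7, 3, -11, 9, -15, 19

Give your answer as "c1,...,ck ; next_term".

1,1,-2,1 ; -25

  a_4 = 1·5 + 1·1 + -2·1 + 1·-5 = -1
  a_5 = 1·-1 + 1·5 + -2·1 + 1·1 = 3
  a_6 = 1·3 + 1·-1 + -2·5 + 1·1 = -7
  a_7 = 1·-7 + 1·3 + -2·-1 + 1·5 = 3
  a_8 = 1·3 + 1·-7 + -2·3 + 1·-1 = -11
  a_9 = 1·-11 + 1·3 + -2·-7 + 1·3 = 9
  a_10 = 1·9 + 1·-11 + -2·3 + 1·-7 = -15
  a_11 = 1·-15 + 1·9 + -2·-11 + 1·3 = 19
  a_12 = 1·19 + 1·-15 + -2·9 + 1·-11 = -25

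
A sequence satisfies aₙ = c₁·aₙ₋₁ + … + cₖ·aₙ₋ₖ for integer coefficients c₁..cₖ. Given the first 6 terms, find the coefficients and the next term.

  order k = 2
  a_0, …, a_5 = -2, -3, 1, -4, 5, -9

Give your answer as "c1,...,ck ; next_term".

  a_2 = -1·-3 + 1·-2 = 1
  a_3 = -1·1 + 1·-3 = -4
  a_4 = -1·-4 + 1·1 = 5
  a_5 = -1·5 + 1·-4 = -9
  a_6 = -1·-9 + 1·5 = 14

-1,1 ; 14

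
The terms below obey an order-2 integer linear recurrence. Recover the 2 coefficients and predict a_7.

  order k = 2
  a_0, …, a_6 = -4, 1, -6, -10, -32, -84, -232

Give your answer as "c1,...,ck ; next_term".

  a_2 = 2·1 + 2·-4 = -6
  a_3 = 2·-6 + 2·1 = -10
  a_4 = 2·-10 + 2·-6 = -32
  a_5 = 2·-32 + 2·-10 = -84
  a_6 = 2·-84 + 2·-32 = -232
  a_7 = 2·-232 + 2·-84 = -632

2,2 ; -632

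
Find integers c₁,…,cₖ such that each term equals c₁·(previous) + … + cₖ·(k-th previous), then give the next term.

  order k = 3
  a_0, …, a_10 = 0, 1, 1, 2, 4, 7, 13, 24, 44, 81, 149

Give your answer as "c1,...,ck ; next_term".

  a_3 = 1·1 + 1·1 + 1·0 = 2
  a_4 = 1·2 + 1·1 + 1·1 = 4
  a_5 = 1·4 + 1·2 + 1·1 = 7
  a_6 = 1·7 + 1·4 + 1·2 = 13
  a_7 = 1·13 + 1·7 + 1·4 = 24
  a_8 = 1·24 + 1·13 + 1·7 = 44
  a_9 = 1·44 + 1·24 + 1·13 = 81
  a_10 = 1·81 + 1·44 + 1·24 = 149
  a_11 = 1·149 + 1·81 + 1·44 = 274

1,1,1 ; 274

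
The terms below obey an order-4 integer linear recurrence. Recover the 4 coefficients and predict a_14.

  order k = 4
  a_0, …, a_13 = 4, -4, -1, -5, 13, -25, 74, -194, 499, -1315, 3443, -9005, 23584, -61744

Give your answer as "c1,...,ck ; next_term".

-2,1,-2,-1 ; 161639

  a_4 = -2·-5 + 1·-1 + -2·-4 + -1·4 = 13
  a_5 = -2·13 + 1·-5 + -2·-1 + -1·-4 = -25
  a_6 = -2·-25 + 1·13 + -2·-5 + -1·-1 = 74
  a_7 = -2·74 + 1·-25 + -2·13 + -1·-5 = -194
  a_8 = -2·-194 + 1·74 + -2·-25 + -1·13 = 499
  a_9 = -2·499 + 1·-194 + -2·74 + -1·-25 = -1315
  a_10 = -2·-1315 + 1·499 + -2·-194 + -1·74 = 3443
  a_11 = -2·3443 + 1·-1315 + -2·499 + -1·-194 = -9005
  a_12 = -2·-9005 + 1·3443 + -2·-1315 + -1·499 = 23584
  a_13 = -2·23584 + 1·-9005 + -2·3443 + -1·-1315 = -61744
  a_14 = -2·-61744 + 1·23584 + -2·-9005 + -1·3443 = 161639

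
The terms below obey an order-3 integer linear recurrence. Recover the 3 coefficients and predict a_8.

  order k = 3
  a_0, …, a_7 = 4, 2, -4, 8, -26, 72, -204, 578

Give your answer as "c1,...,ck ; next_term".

-2,2,-1 ; -1636

  a_3 = -2·-4 + 2·2 + -1·4 = 8
  a_4 = -2·8 + 2·-4 + -1·2 = -26
  a_5 = -2·-26 + 2·8 + -1·-4 = 72
  a_6 = -2·72 + 2·-26 + -1·8 = -204
  a_7 = -2·-204 + 2·72 + -1·-26 = 578
  a_8 = -2·578 + 2·-204 + -1·72 = -1636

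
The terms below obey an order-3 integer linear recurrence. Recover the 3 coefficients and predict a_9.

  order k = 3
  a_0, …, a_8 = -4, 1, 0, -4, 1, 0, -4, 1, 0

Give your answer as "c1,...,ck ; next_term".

0,0,1 ; -4

  a_3 = 0·0 + 0·1 + 1·-4 = -4
  a_4 = 0·-4 + 0·0 + 1·1 = 1
  a_5 = 0·1 + 0·-4 + 1·0 = 0
  a_6 = 0·0 + 0·1 + 1·-4 = -4
  a_7 = 0·-4 + 0·0 + 1·1 = 1
  a_8 = 0·1 + 0·-4 + 1·0 = 0
  a_9 = 0·0 + 0·1 + 1·-4 = -4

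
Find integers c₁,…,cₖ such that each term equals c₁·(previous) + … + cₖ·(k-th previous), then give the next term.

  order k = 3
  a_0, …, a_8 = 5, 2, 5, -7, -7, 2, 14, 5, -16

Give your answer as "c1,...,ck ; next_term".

0,-1,-1 ; -19

  a_3 = 0·5 + -1·2 + -1·5 = -7
  a_4 = 0·-7 + -1·5 + -1·2 = -7
  a_5 = 0·-7 + -1·-7 + -1·5 = 2
  a_6 = 0·2 + -1·-7 + -1·-7 = 14
  a_7 = 0·14 + -1·2 + -1·-7 = 5
  a_8 = 0·5 + -1·14 + -1·2 = -16
  a_9 = 0·-16 + -1·5 + -1·14 = -19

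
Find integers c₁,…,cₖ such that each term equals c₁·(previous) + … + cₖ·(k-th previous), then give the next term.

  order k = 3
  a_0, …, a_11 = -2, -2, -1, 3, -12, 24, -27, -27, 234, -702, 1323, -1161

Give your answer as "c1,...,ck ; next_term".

  a_3 = -3·-1 + -3·-2 + 3·-2 = 3
  a_4 = -3·3 + -3·-1 + 3·-2 = -12
  a_5 = -3·-12 + -3·3 + 3·-1 = 24
  a_6 = -3·24 + -3·-12 + 3·3 = -27
  a_7 = -3·-27 + -3·24 + 3·-12 = -27
  a_8 = -3·-27 + -3·-27 + 3·24 = 234
  a_9 = -3·234 + -3·-27 + 3·-27 = -702
  a_10 = -3·-702 + -3·234 + 3·-27 = 1323
  a_11 = -3·1323 + -3·-702 + 3·234 = -1161
  a_12 = -3·-1161 + -3·1323 + 3·-702 = -2592

-3,-3,3 ; -2592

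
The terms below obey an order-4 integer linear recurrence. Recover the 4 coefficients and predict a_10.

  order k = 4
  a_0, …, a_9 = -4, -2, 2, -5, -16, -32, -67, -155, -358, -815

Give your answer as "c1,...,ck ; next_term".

2,0,1,1 ; -1852

  a_4 = 2·-5 + 0·2 + 1·-2 + 1·-4 = -16
  a_5 = 2·-16 + 0·-5 + 1·2 + 1·-2 = -32
  a_6 = 2·-32 + 0·-16 + 1·-5 + 1·2 = -67
  a_7 = 2·-67 + 0·-32 + 1·-16 + 1·-5 = -155
  a_8 = 2·-155 + 0·-67 + 1·-32 + 1·-16 = -358
  a_9 = 2·-358 + 0·-155 + 1·-67 + 1·-32 = -815
  a_10 = 2·-815 + 0·-358 + 1·-155 + 1·-67 = -1852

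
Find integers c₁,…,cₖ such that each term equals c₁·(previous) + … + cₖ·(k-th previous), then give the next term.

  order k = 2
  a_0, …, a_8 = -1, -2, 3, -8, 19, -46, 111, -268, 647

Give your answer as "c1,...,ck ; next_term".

-2,1 ; -1562

  a_2 = -2·-2 + 1·-1 = 3
  a_3 = -2·3 + 1·-2 = -8
  a_4 = -2·-8 + 1·3 = 19
  a_5 = -2·19 + 1·-8 = -46
  a_6 = -2·-46 + 1·19 = 111
  a_7 = -2·111 + 1·-46 = -268
  a_8 = -2·-268 + 1·111 = 647
  a_9 = -2·647 + 1·-268 = -1562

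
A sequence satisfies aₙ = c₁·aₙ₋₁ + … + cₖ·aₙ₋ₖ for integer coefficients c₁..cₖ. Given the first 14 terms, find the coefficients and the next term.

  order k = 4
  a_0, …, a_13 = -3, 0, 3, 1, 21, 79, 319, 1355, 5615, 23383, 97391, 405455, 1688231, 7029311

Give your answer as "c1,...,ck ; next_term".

  a_4 = 3·1 + 4·3 + 4·0 + -2·-3 = 21
  a_5 = 3·21 + 4·1 + 4·3 + -2·0 = 79
  a_6 = 3·79 + 4·21 + 4·1 + -2·3 = 319
  a_7 = 3·319 + 4·79 + 4·21 + -2·1 = 1355
  a_8 = 3·1355 + 4·319 + 4·79 + -2·21 = 5615
  a_9 = 3·5615 + 4·1355 + 4·319 + -2·79 = 23383
  a_10 = 3·23383 + 4·5615 + 4·1355 + -2·319 = 97391
  a_11 = 3·97391 + 4·23383 + 4·5615 + -2·1355 = 405455
  a_12 = 3·405455 + 4·97391 + 4·23383 + -2·5615 = 1688231
  a_13 = 3·1688231 + 4·405455 + 4·97391 + -2·23383 = 7029311
  a_14 = 3·7029311 + 4·1688231 + 4·405455 + -2·97391 = 29267895

3,4,4,-2 ; 29267895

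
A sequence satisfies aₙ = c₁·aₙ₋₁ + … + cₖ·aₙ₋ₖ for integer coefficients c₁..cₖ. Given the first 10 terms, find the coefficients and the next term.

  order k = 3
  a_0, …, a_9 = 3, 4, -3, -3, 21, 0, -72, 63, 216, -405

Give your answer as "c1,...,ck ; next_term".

0,-3,3 ; -459

  a_3 = 0·-3 + -3·4 + 3·3 = -3
  a_4 = 0·-3 + -3·-3 + 3·4 = 21
  a_5 = 0·21 + -3·-3 + 3·-3 = 0
  a_6 = 0·0 + -3·21 + 3·-3 = -72
  a_7 = 0·-72 + -3·0 + 3·21 = 63
  a_8 = 0·63 + -3·-72 + 3·0 = 216
  a_9 = 0·216 + -3·63 + 3·-72 = -405
  a_10 = 0·-405 + -3·216 + 3·63 = -459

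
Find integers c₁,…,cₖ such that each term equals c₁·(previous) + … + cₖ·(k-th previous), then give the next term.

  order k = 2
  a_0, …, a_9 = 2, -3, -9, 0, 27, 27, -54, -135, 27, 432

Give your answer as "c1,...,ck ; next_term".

  a_2 = 1·-3 + -3·2 = -9
  a_3 = 1·-9 + -3·-3 = 0
  a_4 = 1·0 + -3·-9 = 27
  a_5 = 1·27 + -3·0 = 27
  a_6 = 1·27 + -3·27 = -54
  a_7 = 1·-54 + -3·27 = -135
  a_8 = 1·-135 + -3·-54 = 27
  a_9 = 1·27 + -3·-135 = 432
  a_10 = 1·432 + -3·27 = 351

1,-3 ; 351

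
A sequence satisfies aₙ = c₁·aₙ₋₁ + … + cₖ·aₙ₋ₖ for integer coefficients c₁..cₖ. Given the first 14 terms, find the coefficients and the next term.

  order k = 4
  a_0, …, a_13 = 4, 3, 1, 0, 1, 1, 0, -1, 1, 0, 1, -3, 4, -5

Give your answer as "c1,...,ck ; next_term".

-1,0,-1,1 ; 9

  a_4 = -1·0 + 0·1 + -1·3 + 1·4 = 1
  a_5 = -1·1 + 0·0 + -1·1 + 1·3 = 1
  a_6 = -1·1 + 0·1 + -1·0 + 1·1 = 0
  a_7 = -1·0 + 0·1 + -1·1 + 1·0 = -1
  a_8 = -1·-1 + 0·0 + -1·1 + 1·1 = 1
  a_9 = -1·1 + 0·-1 + -1·0 + 1·1 = 0
  a_10 = -1·0 + 0·1 + -1·-1 + 1·0 = 1
  a_11 = -1·1 + 0·0 + -1·1 + 1·-1 = -3
  a_12 = -1·-3 + 0·1 + -1·0 + 1·1 = 4
  a_13 = -1·4 + 0·-3 + -1·1 + 1·0 = -5
  a_14 = -1·-5 + 0·4 + -1·-3 + 1·1 = 9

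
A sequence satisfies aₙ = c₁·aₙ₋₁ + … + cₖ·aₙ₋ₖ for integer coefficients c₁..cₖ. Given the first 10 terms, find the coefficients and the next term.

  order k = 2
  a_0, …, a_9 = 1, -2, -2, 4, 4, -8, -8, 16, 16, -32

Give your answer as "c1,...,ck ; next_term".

  a_2 = 0·-2 + -2·1 = -2
  a_3 = 0·-2 + -2·-2 = 4
  a_4 = 0·4 + -2·-2 = 4
  a_5 = 0·4 + -2·4 = -8
  a_6 = 0·-8 + -2·4 = -8
  a_7 = 0·-8 + -2·-8 = 16
  a_8 = 0·16 + -2·-8 = 16
  a_9 = 0·16 + -2·16 = -32
  a_10 = 0·-32 + -2·16 = -32

0,-2 ; -32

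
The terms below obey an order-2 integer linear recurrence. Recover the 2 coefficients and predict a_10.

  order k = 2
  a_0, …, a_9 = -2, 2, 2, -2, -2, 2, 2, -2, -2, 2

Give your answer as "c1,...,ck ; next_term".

  a_2 = 0·2 + -1·-2 = 2
  a_3 = 0·2 + -1·2 = -2
  a_4 = 0·-2 + -1·2 = -2
  a_5 = 0·-2 + -1·-2 = 2
  a_6 = 0·2 + -1·-2 = 2
  a_7 = 0·2 + -1·2 = -2
  a_8 = 0·-2 + -1·2 = -2
  a_9 = 0·-2 + -1·-2 = 2
  a_10 = 0·2 + -1·-2 = 2

0,-1 ; 2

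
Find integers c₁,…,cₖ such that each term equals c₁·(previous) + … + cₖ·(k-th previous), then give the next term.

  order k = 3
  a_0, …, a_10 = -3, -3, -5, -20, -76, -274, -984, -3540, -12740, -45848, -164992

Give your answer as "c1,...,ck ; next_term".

4,-2,2 ; -593752

  a_3 = 4·-5 + -2·-3 + 2·-3 = -20
  a_4 = 4·-20 + -2·-5 + 2·-3 = -76
  a_5 = 4·-76 + -2·-20 + 2·-5 = -274
  a_6 = 4·-274 + -2·-76 + 2·-20 = -984
  a_7 = 4·-984 + -2·-274 + 2·-76 = -3540
  a_8 = 4·-3540 + -2·-984 + 2·-274 = -12740
  a_9 = 4·-12740 + -2·-3540 + 2·-984 = -45848
  a_10 = 4·-45848 + -2·-12740 + 2·-3540 = -164992
  a_11 = 4·-164992 + -2·-45848 + 2·-12740 = -593752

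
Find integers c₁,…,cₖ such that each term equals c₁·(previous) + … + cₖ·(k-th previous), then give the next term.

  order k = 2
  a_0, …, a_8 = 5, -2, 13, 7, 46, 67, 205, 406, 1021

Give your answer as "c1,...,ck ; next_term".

  a_2 = 1·-2 + 3·5 = 13
  a_3 = 1·13 + 3·-2 = 7
  a_4 = 1·7 + 3·13 = 46
  a_5 = 1·46 + 3·7 = 67
  a_6 = 1·67 + 3·46 = 205
  a_7 = 1·205 + 3·67 = 406
  a_8 = 1·406 + 3·205 = 1021
  a_9 = 1·1021 + 3·406 = 2239

1,3 ; 2239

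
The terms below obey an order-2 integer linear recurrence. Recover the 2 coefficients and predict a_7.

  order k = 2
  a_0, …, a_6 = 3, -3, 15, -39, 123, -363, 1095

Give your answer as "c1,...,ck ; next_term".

-2,3 ; -3279

  a_2 = -2·-3 + 3·3 = 15
  a_3 = -2·15 + 3·-3 = -39
  a_4 = -2·-39 + 3·15 = 123
  a_5 = -2·123 + 3·-39 = -363
  a_6 = -2·-363 + 3·123 = 1095
  a_7 = -2·1095 + 3·-363 = -3279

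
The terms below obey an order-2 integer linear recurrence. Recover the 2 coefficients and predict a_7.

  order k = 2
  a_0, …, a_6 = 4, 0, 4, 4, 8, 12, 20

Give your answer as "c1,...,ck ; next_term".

1,1 ; 32

  a_2 = 1·0 + 1·4 = 4
  a_3 = 1·4 + 1·0 = 4
  a_4 = 1·4 + 1·4 = 8
  a_5 = 1·8 + 1·4 = 12
  a_6 = 1·12 + 1·8 = 20
  a_7 = 1·20 + 1·12 = 32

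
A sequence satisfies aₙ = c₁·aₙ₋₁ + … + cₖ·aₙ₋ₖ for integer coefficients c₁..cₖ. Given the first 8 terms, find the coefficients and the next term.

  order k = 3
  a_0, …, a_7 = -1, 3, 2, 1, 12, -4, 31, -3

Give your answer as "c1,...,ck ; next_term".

  a_3 = -1·2 + 2·3 + 3·-1 = 1
  a_4 = -1·1 + 2·2 + 3·3 = 12
  a_5 = -1·12 + 2·1 + 3·2 = -4
  a_6 = -1·-4 + 2·12 + 3·1 = 31
  a_7 = -1·31 + 2·-4 + 3·12 = -3
  a_8 = -1·-3 + 2·31 + 3·-4 = 53

-1,2,3 ; 53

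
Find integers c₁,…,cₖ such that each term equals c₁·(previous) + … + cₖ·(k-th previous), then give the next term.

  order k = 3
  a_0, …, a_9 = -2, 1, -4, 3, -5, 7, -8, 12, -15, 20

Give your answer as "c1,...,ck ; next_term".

0,1,-1 ; -27

  a_3 = 0·-4 + 1·1 + -1·-2 = 3
  a_4 = 0·3 + 1·-4 + -1·1 = -5
  a_5 = 0·-5 + 1·3 + -1·-4 = 7
  a_6 = 0·7 + 1·-5 + -1·3 = -8
  a_7 = 0·-8 + 1·7 + -1·-5 = 12
  a_8 = 0·12 + 1·-8 + -1·7 = -15
  a_9 = 0·-15 + 1·12 + -1·-8 = 20
  a_10 = 0·20 + 1·-15 + -1·12 = -27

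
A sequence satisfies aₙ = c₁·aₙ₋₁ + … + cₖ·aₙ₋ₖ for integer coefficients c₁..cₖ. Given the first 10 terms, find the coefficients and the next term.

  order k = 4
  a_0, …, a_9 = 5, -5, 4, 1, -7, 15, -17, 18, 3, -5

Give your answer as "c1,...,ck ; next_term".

1,3,1,-3 ; 73

  a_4 = 1·1 + 3·4 + 1·-5 + -3·5 = -7
  a_5 = 1·-7 + 3·1 + 1·4 + -3·-5 = 15
  a_6 = 1·15 + 3·-7 + 1·1 + -3·4 = -17
  a_7 = 1·-17 + 3·15 + 1·-7 + -3·1 = 18
  a_8 = 1·18 + 3·-17 + 1·15 + -3·-7 = 3
  a_9 = 1·3 + 3·18 + 1·-17 + -3·15 = -5
  a_10 = 1·-5 + 3·3 + 1·18 + -3·-17 = 73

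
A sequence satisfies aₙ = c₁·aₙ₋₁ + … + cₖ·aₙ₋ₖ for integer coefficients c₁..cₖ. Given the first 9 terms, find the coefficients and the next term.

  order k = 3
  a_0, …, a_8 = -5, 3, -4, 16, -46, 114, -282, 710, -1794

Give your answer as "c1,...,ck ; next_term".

  a_3 = -3·-4 + -2·3 + -2·-5 = 16
  a_4 = -3·16 + -2·-4 + -2·3 = -46
  a_5 = -3·-46 + -2·16 + -2·-4 = 114
  a_6 = -3·114 + -2·-46 + -2·16 = -282
  a_7 = -3·-282 + -2·114 + -2·-46 = 710
  a_8 = -3·710 + -2·-282 + -2·114 = -1794
  a_9 = -3·-1794 + -2·710 + -2·-282 = 4526

-3,-2,-2 ; 4526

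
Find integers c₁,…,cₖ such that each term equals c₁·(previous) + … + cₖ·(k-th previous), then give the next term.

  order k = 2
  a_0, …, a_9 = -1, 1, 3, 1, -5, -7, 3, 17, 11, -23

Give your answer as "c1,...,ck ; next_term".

  a_2 = 1·1 + -2·-1 = 3
  a_3 = 1·3 + -2·1 = 1
  a_4 = 1·1 + -2·3 = -5
  a_5 = 1·-5 + -2·1 = -7
  a_6 = 1·-7 + -2·-5 = 3
  a_7 = 1·3 + -2·-7 = 17
  a_8 = 1·17 + -2·3 = 11
  a_9 = 1·11 + -2·17 = -23
  a_10 = 1·-23 + -2·11 = -45

1,-2 ; -45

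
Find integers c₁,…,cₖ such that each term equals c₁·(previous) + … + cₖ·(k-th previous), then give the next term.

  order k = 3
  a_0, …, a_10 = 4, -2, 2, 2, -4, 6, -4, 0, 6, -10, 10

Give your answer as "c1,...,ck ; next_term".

  a_3 = -1·2 + 0·-2 + 1·4 = 2
  a_4 = -1·2 + 0·2 + 1·-2 = -4
  a_5 = -1·-4 + 0·2 + 1·2 = 6
  a_6 = -1·6 + 0·-4 + 1·2 = -4
  a_7 = -1·-4 + 0·6 + 1·-4 = 0
  a_8 = -1·0 + 0·-4 + 1·6 = 6
  a_9 = -1·6 + 0·0 + 1·-4 = -10
  a_10 = -1·-10 + 0·6 + 1·0 = 10
  a_11 = -1·10 + 0·-10 + 1·6 = -4

-1,0,1 ; -4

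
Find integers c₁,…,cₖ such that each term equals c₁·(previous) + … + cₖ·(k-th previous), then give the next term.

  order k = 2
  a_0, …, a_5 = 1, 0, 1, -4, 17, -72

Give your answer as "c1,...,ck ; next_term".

  a_2 = -4·0 + 1·1 = 1
  a_3 = -4·1 + 1·0 = -4
  a_4 = -4·-4 + 1·1 = 17
  a_5 = -4·17 + 1·-4 = -72
  a_6 = -4·-72 + 1·17 = 305

-4,1 ; 305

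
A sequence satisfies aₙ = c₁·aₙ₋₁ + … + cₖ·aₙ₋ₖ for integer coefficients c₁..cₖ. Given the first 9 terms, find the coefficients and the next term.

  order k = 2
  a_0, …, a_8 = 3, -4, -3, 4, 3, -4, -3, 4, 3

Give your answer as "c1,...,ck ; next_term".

  a_2 = 0·-4 + -1·3 = -3
  a_3 = 0·-3 + -1·-4 = 4
  a_4 = 0·4 + -1·-3 = 3
  a_5 = 0·3 + -1·4 = -4
  a_6 = 0·-4 + -1·3 = -3
  a_7 = 0·-3 + -1·-4 = 4
  a_8 = 0·4 + -1·-3 = 3
  a_9 = 0·3 + -1·4 = -4

0,-1 ; -4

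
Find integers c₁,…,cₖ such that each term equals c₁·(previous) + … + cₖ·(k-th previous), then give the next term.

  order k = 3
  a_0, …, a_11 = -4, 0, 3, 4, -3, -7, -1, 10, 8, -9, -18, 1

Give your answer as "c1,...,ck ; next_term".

0,-1,-1 ; 27

  a_3 = 0·3 + -1·0 + -1·-4 = 4
  a_4 = 0·4 + -1·3 + -1·0 = -3
  a_5 = 0·-3 + -1·4 + -1·3 = -7
  a_6 = 0·-7 + -1·-3 + -1·4 = -1
  a_7 = 0·-1 + -1·-7 + -1·-3 = 10
  a_8 = 0·10 + -1·-1 + -1·-7 = 8
  a_9 = 0·8 + -1·10 + -1·-1 = -9
  a_10 = 0·-9 + -1·8 + -1·10 = -18
  a_11 = 0·-18 + -1·-9 + -1·8 = 1
  a_12 = 0·1 + -1·-18 + -1·-9 = 27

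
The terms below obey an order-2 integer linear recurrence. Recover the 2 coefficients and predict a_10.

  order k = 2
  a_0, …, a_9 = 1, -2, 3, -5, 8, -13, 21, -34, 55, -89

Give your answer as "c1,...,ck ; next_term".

-1,1 ; 144

  a_2 = -1·-2 + 1·1 = 3
  a_3 = -1·3 + 1·-2 = -5
  a_4 = -1·-5 + 1·3 = 8
  a_5 = -1·8 + 1·-5 = -13
  a_6 = -1·-13 + 1·8 = 21
  a_7 = -1·21 + 1·-13 = -34
  a_8 = -1·-34 + 1·21 = 55
  a_9 = -1·55 + 1·-34 = -89
  a_10 = -1·-89 + 1·55 = 144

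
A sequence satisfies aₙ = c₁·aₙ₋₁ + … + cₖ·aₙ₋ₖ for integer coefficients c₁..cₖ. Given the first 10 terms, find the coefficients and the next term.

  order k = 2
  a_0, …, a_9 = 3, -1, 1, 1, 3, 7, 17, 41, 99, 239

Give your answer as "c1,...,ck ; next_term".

2,1 ; 577

  a_2 = 2·-1 + 1·3 = 1
  a_3 = 2·1 + 1·-1 = 1
  a_4 = 2·1 + 1·1 = 3
  a_5 = 2·3 + 1·1 = 7
  a_6 = 2·7 + 1·3 = 17
  a_7 = 2·17 + 1·7 = 41
  a_8 = 2·41 + 1·17 = 99
  a_9 = 2·99 + 1·41 = 239
  a_10 = 2·239 + 1·99 = 577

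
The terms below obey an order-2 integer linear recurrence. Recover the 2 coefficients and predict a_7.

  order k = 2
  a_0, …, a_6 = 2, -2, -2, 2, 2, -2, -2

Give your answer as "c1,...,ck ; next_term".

0,-1 ; 2

  a_2 = 0·-2 + -1·2 = -2
  a_3 = 0·-2 + -1·-2 = 2
  a_4 = 0·2 + -1·-2 = 2
  a_5 = 0·2 + -1·2 = -2
  a_6 = 0·-2 + -1·2 = -2
  a_7 = 0·-2 + -1·-2 = 2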